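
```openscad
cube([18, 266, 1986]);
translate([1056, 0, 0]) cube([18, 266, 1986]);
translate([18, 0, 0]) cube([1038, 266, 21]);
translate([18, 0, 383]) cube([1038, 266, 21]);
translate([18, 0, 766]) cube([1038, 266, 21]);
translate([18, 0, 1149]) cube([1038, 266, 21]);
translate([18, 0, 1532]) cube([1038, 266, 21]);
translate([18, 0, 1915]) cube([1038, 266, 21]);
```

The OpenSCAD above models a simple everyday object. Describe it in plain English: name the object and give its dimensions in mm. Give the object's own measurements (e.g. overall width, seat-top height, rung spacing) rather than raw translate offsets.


An open bookshelf. Two side panels, each 18 mm thick, 266 mm deep and 1986 mm tall, stand 1074 mm apart (outside-to-outside). Between them sit 6 shelves, each 21 mm thick and 266 mm deep, spanning the full gap between the sides. The bottom shelf rests on the floor (its underside at z = 0) and the clear gap between one shelf's top and the next shelf's underside is 362 mm.


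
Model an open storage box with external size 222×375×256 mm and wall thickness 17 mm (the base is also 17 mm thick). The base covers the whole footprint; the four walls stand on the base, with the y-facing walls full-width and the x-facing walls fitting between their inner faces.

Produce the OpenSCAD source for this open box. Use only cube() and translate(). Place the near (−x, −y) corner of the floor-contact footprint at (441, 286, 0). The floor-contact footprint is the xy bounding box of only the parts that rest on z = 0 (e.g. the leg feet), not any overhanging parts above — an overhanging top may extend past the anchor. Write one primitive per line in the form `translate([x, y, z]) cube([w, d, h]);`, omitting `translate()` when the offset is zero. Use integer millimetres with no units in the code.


translate([441, 286, 0]) cube([222, 375, 17]);
translate([441, 286, 17]) cube([222, 17, 239]);
translate([441, 644, 17]) cube([222, 17, 239]);
translate([441, 303, 17]) cube([17, 341, 239]);
translate([646, 303, 17]) cube([17, 341, 239]);


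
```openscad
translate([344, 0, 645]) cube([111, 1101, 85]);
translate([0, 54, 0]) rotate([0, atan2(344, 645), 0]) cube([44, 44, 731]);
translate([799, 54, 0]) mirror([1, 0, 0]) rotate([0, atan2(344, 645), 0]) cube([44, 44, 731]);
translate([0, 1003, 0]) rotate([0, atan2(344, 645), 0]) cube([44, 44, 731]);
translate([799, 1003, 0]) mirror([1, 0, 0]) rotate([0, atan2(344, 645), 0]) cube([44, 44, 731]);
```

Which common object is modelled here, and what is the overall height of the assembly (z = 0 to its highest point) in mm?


A sawhorse. The overall height is 730 mm.

A beam across two mirrored pairs of raked legs — a sawhorse. The beam's underside is at z = 645 (matching the legs' vertical rise in atan2(344, 645)) and the beam is 85 mm tall, so its top is at 645 + 85 = 730 mm. The raked legs top out at the beam's underside, so that is the highest point.


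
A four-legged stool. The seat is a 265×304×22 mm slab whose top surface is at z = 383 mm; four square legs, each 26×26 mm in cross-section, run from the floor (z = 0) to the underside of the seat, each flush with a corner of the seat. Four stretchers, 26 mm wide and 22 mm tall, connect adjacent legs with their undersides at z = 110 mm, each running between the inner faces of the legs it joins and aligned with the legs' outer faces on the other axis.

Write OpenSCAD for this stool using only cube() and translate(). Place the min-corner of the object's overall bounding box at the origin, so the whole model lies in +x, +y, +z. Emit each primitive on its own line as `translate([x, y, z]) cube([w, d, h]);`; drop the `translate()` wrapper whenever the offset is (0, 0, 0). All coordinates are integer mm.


translate([0, 0, 361]) cube([265, 304, 22]);
cube([26, 26, 361]);
translate([239, 0, 0]) cube([26, 26, 361]);
translate([0, 278, 0]) cube([26, 26, 361]);
translate([239, 278, 0]) cube([26, 26, 361]);
translate([26, 0, 110]) cube([213, 26, 22]);
translate([26, 278, 110]) cube([213, 26, 22]);
translate([0, 26, 110]) cube([26, 252, 22]);
translate([239, 26, 110]) cube([26, 252, 22]);


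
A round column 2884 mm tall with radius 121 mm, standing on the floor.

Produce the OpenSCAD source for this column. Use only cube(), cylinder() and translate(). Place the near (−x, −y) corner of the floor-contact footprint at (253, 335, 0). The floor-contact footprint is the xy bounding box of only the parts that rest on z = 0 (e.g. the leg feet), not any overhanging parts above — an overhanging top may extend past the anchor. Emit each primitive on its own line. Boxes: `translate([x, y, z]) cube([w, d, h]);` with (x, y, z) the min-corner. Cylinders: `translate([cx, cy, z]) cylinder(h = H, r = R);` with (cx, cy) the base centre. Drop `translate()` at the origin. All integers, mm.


translate([374, 456, 0]) cylinder(h = 2884, r = 121);


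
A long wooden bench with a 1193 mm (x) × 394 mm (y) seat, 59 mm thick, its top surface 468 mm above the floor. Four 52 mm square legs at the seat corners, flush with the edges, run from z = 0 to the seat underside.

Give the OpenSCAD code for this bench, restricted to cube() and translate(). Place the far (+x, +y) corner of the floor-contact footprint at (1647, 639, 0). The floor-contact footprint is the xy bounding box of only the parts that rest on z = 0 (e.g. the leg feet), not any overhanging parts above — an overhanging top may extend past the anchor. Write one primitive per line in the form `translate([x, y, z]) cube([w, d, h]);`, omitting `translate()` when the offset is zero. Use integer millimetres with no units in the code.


translate([454, 245, 409]) cube([1193, 394, 59]);
translate([454, 245, 0]) cube([52, 52, 409]);
translate([454, 587, 0]) cube([52, 52, 409]);
translate([1595, 245, 0]) cube([52, 52, 409]);
translate([1595, 587, 0]) cube([52, 52, 409]);


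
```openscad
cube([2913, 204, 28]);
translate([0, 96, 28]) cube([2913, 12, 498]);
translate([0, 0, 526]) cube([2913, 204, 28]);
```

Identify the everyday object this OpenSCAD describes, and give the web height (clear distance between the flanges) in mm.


An I-beam. The web height is 498 mm.

Two wide flanges with a thin centred web — an I-beam. Overall 554 mm minus two 28 mm flanges gives a web of 554 − 2·28 = 498 mm.


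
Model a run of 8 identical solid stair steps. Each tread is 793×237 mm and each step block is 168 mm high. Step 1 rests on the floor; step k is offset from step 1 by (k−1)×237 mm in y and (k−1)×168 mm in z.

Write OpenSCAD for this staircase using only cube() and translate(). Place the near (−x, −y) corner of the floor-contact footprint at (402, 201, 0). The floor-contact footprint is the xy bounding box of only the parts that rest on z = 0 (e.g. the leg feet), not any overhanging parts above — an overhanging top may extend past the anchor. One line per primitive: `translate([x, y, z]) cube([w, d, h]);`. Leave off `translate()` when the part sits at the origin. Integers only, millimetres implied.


translate([402, 201, 0]) cube([793, 237, 168]);
translate([402, 438, 168]) cube([793, 237, 168]);
translate([402, 675, 336]) cube([793, 237, 168]);
translate([402, 912, 504]) cube([793, 237, 168]);
translate([402, 1149, 672]) cube([793, 237, 168]);
translate([402, 1386, 840]) cube([793, 237, 168]);
translate([402, 1623, 1008]) cube([793, 237, 168]);
translate([402, 1860, 1176]) cube([793, 237, 168]);


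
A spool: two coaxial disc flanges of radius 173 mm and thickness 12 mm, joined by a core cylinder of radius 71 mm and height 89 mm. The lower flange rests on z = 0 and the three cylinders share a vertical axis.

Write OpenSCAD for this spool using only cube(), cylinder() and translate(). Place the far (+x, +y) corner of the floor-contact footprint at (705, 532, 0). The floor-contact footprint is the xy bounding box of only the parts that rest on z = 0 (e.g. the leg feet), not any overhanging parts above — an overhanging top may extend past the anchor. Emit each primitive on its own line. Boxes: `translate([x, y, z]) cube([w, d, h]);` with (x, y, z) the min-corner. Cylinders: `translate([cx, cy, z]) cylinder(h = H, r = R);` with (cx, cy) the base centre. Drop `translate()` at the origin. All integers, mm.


translate([532, 359, 0]) cylinder(h = 12, r = 173);
translate([532, 359, 12]) cylinder(h = 89, r = 71);
translate([532, 359, 101]) cylinder(h = 12, r = 173);


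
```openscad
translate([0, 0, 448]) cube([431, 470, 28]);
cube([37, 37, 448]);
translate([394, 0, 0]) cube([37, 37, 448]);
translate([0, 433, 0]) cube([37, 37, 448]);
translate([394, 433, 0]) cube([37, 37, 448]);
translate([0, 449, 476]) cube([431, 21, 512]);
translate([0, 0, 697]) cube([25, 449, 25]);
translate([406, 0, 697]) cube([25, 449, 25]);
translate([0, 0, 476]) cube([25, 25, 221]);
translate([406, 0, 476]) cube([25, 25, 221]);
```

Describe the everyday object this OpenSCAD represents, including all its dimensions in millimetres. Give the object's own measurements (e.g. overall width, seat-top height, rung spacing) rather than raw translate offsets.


A chair. The seat is a 431×470×28 mm slab with its top at z = 476 mm, on four 37×37 mm corner legs (flush with the seat edges, standing on z = 0). A flat backrest 21 mm thick, 512 mm tall, spans the full seat width and rises from the seat top along its +y edge, rear face flush with the rear of the seat. Two armrests of 25×25 mm section run along each side from the seat's front edge to the front of the backrest, top faces 246 mm above the seat top and outer faces flush with the seat's x-edges; a 25×25 mm post under the front of each armrest stands on the seat at the front corner.


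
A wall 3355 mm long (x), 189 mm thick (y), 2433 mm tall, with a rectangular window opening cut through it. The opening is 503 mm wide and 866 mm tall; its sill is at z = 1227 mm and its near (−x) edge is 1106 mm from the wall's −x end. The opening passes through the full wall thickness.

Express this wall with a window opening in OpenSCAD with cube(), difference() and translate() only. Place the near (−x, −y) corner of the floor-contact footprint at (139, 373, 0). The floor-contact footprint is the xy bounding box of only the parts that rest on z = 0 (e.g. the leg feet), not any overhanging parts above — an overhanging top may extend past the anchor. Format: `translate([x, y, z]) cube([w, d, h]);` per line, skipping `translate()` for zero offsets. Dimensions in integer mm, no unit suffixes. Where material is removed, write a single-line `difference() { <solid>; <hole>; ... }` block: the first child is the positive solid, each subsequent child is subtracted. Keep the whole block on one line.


difference() { translate([139, 373, 0]) cube([3355, 189, 2433]); translate([1245, 373, 1227]) cube([503, 189, 866]); }


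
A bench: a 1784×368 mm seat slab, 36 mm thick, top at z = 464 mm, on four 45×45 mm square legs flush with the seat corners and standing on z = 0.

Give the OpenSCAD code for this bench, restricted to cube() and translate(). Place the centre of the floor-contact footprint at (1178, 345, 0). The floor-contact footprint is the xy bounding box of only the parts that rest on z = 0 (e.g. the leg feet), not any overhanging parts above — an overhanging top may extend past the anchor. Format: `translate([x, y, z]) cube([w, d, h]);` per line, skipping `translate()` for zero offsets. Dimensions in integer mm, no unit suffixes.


translate([286, 161, 428]) cube([1784, 368, 36]);
translate([286, 161, 0]) cube([45, 45, 428]);
translate([286, 484, 0]) cube([45, 45, 428]);
translate([2025, 161, 0]) cube([45, 45, 428]);
translate([2025, 484, 0]) cube([45, 45, 428]);


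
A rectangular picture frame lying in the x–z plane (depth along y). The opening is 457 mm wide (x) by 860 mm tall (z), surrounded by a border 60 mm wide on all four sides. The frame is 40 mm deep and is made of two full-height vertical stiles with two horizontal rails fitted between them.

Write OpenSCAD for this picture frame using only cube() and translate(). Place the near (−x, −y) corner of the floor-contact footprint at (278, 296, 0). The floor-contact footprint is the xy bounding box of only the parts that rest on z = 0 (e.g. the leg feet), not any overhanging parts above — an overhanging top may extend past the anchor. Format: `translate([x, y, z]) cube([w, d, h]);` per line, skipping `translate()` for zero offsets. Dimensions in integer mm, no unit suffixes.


translate([278, 296, 0]) cube([60, 40, 980]);
translate([795, 296, 0]) cube([60, 40, 980]);
translate([338, 296, 0]) cube([457, 40, 60]);
translate([338, 296, 920]) cube([457, 40, 60]);


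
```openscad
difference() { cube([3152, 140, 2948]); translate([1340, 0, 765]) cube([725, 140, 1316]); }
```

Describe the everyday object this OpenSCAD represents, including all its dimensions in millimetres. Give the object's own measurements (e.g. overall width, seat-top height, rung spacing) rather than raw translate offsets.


A wall 3152 mm long (x), 140 mm thick (y), 2948 mm tall, with a rectangular window opening cut through it. The opening is 725 mm wide and 1316 mm tall; its sill is at z = 765 mm and its near (−x) edge is 1340 mm from the wall's −x end. The opening passes through the full wall thickness.


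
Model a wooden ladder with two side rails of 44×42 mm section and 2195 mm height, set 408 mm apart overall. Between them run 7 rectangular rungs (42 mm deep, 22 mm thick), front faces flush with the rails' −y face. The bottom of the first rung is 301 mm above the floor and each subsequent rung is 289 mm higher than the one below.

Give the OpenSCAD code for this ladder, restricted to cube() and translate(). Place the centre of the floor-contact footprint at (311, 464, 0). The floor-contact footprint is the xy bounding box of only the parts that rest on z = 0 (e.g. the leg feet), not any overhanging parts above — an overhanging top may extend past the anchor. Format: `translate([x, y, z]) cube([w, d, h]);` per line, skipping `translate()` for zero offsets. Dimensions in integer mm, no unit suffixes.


translate([107, 443, 0]) cube([44, 42, 2195]);
translate([471, 443, 0]) cube([44, 42, 2195]);
translate([151, 443, 301]) cube([320, 42, 22]);
translate([151, 443, 590]) cube([320, 42, 22]);
translate([151, 443, 879]) cube([320, 42, 22]);
translate([151, 443, 1168]) cube([320, 42, 22]);
translate([151, 443, 1457]) cube([320, 42, 22]);
translate([151, 443, 1746]) cube([320, 42, 22]);
translate([151, 443, 2035]) cube([320, 42, 22]);


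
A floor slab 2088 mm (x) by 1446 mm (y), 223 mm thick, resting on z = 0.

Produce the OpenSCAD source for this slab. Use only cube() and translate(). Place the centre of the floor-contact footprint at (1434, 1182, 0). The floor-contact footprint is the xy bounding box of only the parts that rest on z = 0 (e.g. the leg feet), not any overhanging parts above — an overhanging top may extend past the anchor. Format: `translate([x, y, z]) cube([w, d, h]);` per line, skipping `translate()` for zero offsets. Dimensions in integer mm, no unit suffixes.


translate([390, 459, 0]) cube([2088, 1446, 223]);


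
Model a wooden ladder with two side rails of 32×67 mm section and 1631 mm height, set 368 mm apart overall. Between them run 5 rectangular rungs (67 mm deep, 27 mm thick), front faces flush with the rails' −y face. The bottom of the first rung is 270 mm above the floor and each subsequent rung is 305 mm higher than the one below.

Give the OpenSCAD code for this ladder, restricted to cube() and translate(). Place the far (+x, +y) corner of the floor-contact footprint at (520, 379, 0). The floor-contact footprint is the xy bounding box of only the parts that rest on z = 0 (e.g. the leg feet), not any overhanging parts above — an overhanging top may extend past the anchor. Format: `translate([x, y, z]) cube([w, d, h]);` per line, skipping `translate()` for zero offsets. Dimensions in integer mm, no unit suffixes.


// rung span = 368 - 2*32 = 304
// rung[k] z = 270 + k*305
translate([152, 312, 0]) cube([32, 67, 1631]);
translate([488, 312, 0]) cube([32, 67, 1631]);
translate([184, 312, 270]) cube([304, 67, 27]);
translate([184, 312, 575]) cube([304, 67, 27]);
translate([184, 312, 880]) cube([304, 67, 27]);
translate([184, 312, 1185]) cube([304, 67, 27]);
translate([184, 312, 1490]) cube([304, 67, 27]);


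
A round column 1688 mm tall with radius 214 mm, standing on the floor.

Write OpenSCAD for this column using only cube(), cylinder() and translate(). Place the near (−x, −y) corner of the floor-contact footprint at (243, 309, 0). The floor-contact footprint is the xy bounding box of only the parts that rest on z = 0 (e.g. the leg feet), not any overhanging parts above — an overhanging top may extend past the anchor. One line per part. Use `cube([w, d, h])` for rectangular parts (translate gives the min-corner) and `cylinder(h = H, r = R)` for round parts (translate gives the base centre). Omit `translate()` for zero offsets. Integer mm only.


translate([457, 523, 0]) cylinder(h = 1688, r = 214);


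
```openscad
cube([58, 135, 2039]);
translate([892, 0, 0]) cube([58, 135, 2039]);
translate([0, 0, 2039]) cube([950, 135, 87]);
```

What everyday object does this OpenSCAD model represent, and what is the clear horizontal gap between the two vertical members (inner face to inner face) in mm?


A door frame. The clear opening width is 834 mm.

Two 2039 mm tall posts with a header on top — a door frame. The left jamb is 58 mm wide at x = 0; the right jamb starts at x = 892. The clear opening is 892 − 58 = 834 mm.


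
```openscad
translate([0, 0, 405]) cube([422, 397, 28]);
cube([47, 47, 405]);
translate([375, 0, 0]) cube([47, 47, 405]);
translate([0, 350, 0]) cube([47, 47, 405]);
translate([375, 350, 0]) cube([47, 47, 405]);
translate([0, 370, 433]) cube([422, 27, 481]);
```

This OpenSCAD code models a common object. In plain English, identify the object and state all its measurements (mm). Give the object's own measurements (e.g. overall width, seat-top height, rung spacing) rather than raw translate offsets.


A chair. The seat is a 422×397×28 mm slab with its top at z = 433 mm, on four 47×47 mm corner legs (flush with the seat edges, standing on z = 0). A flat backrest 27 mm thick, 481 mm tall, spans the full seat width and rises from the seat top along its +y edge, rear face flush with the rear of the seat.


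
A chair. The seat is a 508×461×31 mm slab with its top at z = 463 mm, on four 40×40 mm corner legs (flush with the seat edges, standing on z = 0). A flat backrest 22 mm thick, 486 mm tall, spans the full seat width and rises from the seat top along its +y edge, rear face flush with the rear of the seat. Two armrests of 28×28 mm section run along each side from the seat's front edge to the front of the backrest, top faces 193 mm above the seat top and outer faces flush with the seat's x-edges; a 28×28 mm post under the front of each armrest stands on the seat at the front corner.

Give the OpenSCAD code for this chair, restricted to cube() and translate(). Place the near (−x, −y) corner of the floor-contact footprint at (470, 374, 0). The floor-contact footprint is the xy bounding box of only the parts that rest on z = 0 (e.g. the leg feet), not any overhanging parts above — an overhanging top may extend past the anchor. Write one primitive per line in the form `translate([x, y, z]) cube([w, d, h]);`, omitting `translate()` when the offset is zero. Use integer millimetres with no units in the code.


translate([470, 374, 432]) cube([508, 461, 31]);
translate([470, 374, 0]) cube([40, 40, 432]);
translate([938, 374, 0]) cube([40, 40, 432]);
translate([470, 795, 0]) cube([40, 40, 432]);
translate([938, 795, 0]) cube([40, 40, 432]);
translate([470, 813, 463]) cube([508, 22, 486]);
translate([470, 374, 628]) cube([28, 439, 28]);
translate([950, 374, 628]) cube([28, 439, 28]);
translate([470, 374, 463]) cube([28, 28, 165]);
translate([950, 374, 463]) cube([28, 28, 165]);


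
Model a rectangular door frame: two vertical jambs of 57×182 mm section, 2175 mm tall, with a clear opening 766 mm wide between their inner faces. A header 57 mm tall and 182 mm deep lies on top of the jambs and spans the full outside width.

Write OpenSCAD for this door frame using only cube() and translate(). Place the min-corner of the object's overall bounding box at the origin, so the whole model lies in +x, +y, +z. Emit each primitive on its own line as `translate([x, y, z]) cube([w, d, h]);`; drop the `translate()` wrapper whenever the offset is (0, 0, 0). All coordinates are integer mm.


cube([57, 182, 2175]);
translate([823, 0, 0]) cube([57, 182, 2175]);
translate([0, 0, 2175]) cube([880, 182, 57]);


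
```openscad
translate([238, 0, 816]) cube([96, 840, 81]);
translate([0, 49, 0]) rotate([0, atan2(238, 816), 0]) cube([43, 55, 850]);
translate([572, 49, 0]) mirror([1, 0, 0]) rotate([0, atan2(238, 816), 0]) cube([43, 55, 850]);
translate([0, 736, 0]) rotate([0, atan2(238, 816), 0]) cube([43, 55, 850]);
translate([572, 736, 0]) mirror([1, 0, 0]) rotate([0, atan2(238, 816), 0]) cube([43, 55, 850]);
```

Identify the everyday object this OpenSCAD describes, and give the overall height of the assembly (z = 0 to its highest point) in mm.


A sawhorse. The overall height is 897 mm.

A beam across two mirrored pairs of raked legs — a sawhorse. The beam's underside is at z = 816 (matching the legs' vertical rise in atan2(238, 816)) and the beam is 81 mm tall, so its top is at 816 + 81 = 897 mm. The raked legs top out at the beam's underside, so that is the highest point.


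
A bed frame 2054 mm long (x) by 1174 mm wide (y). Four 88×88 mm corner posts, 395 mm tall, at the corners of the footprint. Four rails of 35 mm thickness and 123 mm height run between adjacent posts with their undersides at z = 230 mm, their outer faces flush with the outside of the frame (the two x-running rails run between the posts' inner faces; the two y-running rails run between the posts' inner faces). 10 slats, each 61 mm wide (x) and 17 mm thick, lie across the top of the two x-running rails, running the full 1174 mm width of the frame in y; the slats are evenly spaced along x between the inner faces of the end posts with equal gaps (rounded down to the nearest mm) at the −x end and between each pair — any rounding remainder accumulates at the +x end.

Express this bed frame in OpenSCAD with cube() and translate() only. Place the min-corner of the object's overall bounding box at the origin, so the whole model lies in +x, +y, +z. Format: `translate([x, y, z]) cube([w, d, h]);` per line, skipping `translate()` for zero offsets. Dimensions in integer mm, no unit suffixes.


// slat z = rail_z + rail_h = 230 + 123 = 353
// slat gap = ⌊(1878 − 10·61) / 11⌋ = 115
cube([88, 88, 395]);
translate([0, 1086, 0]) cube([88, 88, 395]);
translate([1966, 0, 0]) cube([88, 88, 395]);
translate([1966, 1086, 0]) cube([88, 88, 395]);
translate([88, 0, 230]) cube([1878, 35, 123]);
translate([88, 1139, 230]) cube([1878, 35, 123]);
translate([0, 88, 230]) cube([35, 998, 123]);
translate([2019, 88, 230]) cube([35, 998, 123]);
translate([203, 0, 353]) cube([61, 1174, 17]);
translate([379, 0, 353]) cube([61, 1174, 17]);
translate([555, 0, 353]) cube([61, 1174, 17]);
translate([731, 0, 353]) cube([61, 1174, 17]);
translate([907, 0, 353]) cube([61, 1174, 17]);
translate([1083, 0, 353]) cube([61, 1174, 17]);
translate([1259, 0, 353]) cube([61, 1174, 17]);
translate([1435, 0, 353]) cube([61, 1174, 17]);
translate([1611, 0, 353]) cube([61, 1174, 17]);
translate([1787, 0, 353]) cube([61, 1174, 17]);


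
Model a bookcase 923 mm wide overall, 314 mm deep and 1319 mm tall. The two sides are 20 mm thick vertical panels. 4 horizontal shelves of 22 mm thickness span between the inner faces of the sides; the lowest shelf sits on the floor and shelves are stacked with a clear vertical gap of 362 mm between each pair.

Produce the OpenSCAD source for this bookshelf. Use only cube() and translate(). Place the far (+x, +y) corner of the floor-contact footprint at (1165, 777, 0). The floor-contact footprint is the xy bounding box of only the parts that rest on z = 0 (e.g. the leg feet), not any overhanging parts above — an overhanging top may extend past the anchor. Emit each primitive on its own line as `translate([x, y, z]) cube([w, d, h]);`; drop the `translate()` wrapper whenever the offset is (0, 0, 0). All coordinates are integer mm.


translate([242, 463, 0]) cube([20, 314, 1319]);
translate([1145, 463, 0]) cube([20, 314, 1319]);
translate([262, 463, 0]) cube([883, 314, 22]);
translate([262, 463, 384]) cube([883, 314, 22]);
translate([262, 463, 768]) cube([883, 314, 22]);
translate([262, 463, 1152]) cube([883, 314, 22]);


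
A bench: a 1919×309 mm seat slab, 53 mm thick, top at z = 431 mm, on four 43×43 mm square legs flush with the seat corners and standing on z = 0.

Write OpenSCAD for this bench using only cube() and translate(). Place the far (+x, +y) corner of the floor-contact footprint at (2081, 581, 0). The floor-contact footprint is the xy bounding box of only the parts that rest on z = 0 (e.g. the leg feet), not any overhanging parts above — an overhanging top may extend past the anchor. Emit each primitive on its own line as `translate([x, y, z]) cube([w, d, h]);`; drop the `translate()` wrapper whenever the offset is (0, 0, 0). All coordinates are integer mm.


translate([162, 272, 378]) cube([1919, 309, 53]);
translate([162, 272, 0]) cube([43, 43, 378]);
translate([162, 538, 0]) cube([43, 43, 378]);
translate([2038, 272, 0]) cube([43, 43, 378]);
translate([2038, 538, 0]) cube([43, 43, 378]);


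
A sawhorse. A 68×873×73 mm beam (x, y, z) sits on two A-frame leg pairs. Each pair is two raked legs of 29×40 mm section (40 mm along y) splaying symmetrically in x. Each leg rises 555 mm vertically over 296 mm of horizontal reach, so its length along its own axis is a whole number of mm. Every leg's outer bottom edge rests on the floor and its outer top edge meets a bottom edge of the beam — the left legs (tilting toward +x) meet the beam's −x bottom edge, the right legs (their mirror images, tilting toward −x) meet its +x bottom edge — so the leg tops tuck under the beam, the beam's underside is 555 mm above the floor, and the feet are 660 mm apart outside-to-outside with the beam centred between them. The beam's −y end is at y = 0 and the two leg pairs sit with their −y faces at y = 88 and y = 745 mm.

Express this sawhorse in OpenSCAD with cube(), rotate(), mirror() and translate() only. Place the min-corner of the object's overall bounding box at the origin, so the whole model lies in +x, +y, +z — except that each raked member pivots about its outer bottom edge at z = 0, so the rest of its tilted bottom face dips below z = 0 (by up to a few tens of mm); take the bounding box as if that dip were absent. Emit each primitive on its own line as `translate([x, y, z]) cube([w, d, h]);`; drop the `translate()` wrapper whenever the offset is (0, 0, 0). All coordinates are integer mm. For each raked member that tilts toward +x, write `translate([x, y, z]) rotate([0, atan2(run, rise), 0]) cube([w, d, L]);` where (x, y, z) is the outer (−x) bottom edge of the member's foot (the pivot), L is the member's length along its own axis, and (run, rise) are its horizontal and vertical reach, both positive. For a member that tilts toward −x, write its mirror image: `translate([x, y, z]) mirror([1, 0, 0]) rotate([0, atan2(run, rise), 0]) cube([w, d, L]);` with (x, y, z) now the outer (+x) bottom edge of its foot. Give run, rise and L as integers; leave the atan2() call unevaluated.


translate([296, 0, 555]) cube([68, 873, 73]);
translate([0, 88, 0]) rotate([0, atan2(296, 555), 0]) cube([29, 40, 629]);
translate([660, 88, 0]) mirror([1, 0, 0]) rotate([0, atan2(296, 555), 0]) cube([29, 40, 629]);
translate([0, 745, 0]) rotate([0, atan2(296, 555), 0]) cube([29, 40, 629]);
translate([660, 745, 0]) mirror([1, 0, 0]) rotate([0, atan2(296, 555), 0]) cube([29, 40, 629]);


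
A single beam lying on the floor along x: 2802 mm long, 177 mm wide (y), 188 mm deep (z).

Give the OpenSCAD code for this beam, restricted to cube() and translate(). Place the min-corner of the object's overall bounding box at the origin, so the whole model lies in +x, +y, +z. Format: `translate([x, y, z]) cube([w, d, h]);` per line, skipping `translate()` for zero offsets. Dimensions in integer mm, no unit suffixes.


cube([2802, 177, 188]);


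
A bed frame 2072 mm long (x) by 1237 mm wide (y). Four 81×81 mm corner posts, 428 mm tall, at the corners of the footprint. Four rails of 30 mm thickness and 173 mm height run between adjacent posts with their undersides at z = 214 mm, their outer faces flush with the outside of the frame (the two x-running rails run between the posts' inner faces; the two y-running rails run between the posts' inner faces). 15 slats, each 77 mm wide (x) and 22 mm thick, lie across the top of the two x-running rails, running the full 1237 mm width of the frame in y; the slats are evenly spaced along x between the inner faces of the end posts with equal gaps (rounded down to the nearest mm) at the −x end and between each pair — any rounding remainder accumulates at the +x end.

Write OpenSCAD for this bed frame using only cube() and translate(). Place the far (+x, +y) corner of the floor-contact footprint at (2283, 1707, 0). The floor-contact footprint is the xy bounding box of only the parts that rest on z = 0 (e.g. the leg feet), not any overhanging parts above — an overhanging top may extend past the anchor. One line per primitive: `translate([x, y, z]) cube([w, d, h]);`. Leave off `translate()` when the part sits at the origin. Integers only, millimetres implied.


// slat z = rail_z + rail_h = 214 + 173 = 387
// slat gap = ⌊(1910 − 15·77) / 16⌋ = 47
translate([211, 470, 0]) cube([81, 81, 428]);
translate([211, 1626, 0]) cube([81, 81, 428]);
translate([2202, 470, 0]) cube([81, 81, 428]);
translate([2202, 1626, 0]) cube([81, 81, 428]);
translate([292, 470, 214]) cube([1910, 30, 173]);
translate([292, 1677, 214]) cube([1910, 30, 173]);
translate([211, 551, 214]) cube([30, 1075, 173]);
translate([2253, 551, 214]) cube([30, 1075, 173]);
translate([339, 470, 387]) cube([77, 1237, 22]);
translate([463, 470, 387]) cube([77, 1237, 22]);
translate([587, 470, 387]) cube([77, 1237, 22]);
translate([711, 470, 387]) cube([77, 1237, 22]);
translate([835, 470, 387]) cube([77, 1237, 22]);
translate([959, 470, 387]) cube([77, 1237, 22]);
translate([1083, 470, 387]) cube([77, 1237, 22]);
translate([1207, 470, 387]) cube([77, 1237, 22]);
translate([1331, 470, 387]) cube([77, 1237, 22]);
translate([1455, 470, 387]) cube([77, 1237, 22]);
translate([1579, 470, 387]) cube([77, 1237, 22]);
translate([1703, 470, 387]) cube([77, 1237, 22]);
translate([1827, 470, 387]) cube([77, 1237, 22]);
translate([1951, 470, 387]) cube([77, 1237, 22]);
translate([2075, 470, 387]) cube([77, 1237, 22]);


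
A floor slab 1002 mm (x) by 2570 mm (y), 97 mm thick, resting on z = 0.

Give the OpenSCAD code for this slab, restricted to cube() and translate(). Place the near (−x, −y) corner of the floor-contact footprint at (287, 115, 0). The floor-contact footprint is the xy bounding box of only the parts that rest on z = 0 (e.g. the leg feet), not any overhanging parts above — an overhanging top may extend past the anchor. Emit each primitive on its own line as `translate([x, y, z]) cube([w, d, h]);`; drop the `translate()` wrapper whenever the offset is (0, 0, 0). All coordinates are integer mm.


translate([287, 115, 0]) cube([1002, 2570, 97]);


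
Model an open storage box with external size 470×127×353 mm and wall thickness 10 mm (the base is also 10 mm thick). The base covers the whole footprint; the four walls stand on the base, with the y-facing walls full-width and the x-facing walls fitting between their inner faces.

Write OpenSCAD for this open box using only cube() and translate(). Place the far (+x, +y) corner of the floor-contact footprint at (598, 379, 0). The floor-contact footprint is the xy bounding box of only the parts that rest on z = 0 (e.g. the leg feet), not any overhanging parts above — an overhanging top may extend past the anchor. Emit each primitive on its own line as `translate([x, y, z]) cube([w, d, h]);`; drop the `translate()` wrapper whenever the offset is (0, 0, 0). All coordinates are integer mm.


translate([128, 252, 0]) cube([470, 127, 10]);
translate([128, 252, 10]) cube([470, 10, 343]);
translate([128, 369, 10]) cube([470, 10, 343]);
translate([128, 262, 10]) cube([10, 107, 343]);
translate([588, 262, 10]) cube([10, 107, 343]);


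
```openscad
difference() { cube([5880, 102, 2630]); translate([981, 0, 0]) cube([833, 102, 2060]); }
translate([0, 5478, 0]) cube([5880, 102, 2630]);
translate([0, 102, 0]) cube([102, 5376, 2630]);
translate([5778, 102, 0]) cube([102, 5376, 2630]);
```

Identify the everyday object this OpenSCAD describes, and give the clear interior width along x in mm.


A single room. The interior width is 5676 mm.

Four walls enclosing a rectangle with a door in the front wall — a room. Outside width 5880 minus two 102 mm walls gives 5676 mm.


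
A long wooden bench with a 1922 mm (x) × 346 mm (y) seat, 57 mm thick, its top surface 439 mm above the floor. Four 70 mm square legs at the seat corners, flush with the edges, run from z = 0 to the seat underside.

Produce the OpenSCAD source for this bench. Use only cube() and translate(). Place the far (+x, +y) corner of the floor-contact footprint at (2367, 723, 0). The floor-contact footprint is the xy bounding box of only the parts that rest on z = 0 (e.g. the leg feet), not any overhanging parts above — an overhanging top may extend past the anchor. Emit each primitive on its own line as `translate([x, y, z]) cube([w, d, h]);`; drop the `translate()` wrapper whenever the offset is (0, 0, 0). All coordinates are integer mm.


translate([445, 377, 382]) cube([1922, 346, 57]);
translate([445, 377, 0]) cube([70, 70, 382]);
translate([445, 653, 0]) cube([70, 70, 382]);
translate([2297, 377, 0]) cube([70, 70, 382]);
translate([2297, 653, 0]) cube([70, 70, 382]);


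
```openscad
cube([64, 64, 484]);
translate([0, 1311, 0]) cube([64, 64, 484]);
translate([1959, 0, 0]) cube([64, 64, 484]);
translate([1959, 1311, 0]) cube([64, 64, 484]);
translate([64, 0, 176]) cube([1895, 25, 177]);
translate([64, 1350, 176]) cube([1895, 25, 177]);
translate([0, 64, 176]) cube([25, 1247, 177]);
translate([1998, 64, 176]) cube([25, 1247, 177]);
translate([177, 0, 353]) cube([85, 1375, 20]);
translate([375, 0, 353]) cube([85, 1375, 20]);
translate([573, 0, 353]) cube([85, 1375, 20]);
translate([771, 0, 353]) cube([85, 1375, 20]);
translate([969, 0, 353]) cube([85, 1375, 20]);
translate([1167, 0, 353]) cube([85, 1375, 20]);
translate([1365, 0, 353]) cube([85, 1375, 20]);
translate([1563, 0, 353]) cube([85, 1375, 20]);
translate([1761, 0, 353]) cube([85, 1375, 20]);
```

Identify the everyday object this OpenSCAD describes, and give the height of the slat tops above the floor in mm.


A bed frame. The slat-top height is 373 mm.

Four posts, four rails, and a row of slats — a bed frame. Slats sit on the rails at z = 176 + 177 = 353; with slat thickness 20, the top is 373 mm.


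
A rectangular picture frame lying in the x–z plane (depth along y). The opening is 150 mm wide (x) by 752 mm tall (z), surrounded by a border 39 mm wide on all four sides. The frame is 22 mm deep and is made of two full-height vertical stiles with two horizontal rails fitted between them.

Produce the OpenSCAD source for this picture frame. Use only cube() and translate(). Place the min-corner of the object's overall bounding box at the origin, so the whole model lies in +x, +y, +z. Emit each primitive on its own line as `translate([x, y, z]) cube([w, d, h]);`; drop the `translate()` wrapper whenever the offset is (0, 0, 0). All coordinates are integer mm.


cube([39, 22, 830]);
translate([189, 0, 0]) cube([39, 22, 830]);
translate([39, 0, 0]) cube([150, 22, 39]);
translate([39, 0, 791]) cube([150, 22, 39]);


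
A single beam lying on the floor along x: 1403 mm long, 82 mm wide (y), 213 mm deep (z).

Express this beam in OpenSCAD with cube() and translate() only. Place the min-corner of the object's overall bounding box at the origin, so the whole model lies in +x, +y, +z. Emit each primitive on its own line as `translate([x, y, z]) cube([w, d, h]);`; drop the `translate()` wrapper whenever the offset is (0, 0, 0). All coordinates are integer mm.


cube([1403, 82, 213]);


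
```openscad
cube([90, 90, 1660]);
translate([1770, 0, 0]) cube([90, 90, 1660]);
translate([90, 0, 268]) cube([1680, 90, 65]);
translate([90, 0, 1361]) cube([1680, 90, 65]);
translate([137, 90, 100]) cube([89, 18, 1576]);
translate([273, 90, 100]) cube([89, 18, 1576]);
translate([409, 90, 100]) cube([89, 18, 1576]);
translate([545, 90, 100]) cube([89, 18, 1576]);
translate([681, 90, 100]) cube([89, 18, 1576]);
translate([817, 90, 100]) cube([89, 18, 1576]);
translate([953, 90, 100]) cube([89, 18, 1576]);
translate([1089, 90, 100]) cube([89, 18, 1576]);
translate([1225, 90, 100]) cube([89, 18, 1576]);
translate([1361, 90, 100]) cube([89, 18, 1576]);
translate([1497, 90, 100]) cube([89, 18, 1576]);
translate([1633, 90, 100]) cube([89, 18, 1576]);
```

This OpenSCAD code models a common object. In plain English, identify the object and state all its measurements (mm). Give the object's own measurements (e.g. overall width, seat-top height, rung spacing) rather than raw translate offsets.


A fence section. Two 90×90 mm posts, 1660 mm tall, stand on the floor with a clear span of 1680 mm between their inner faces. Two horizontal rails of 90×65 mm section span the gap between the posts with their undersides at z = 268 mm and z = 1361 mm, flush with the posts' −y face. 12 pickets, each 89 mm wide, 18 mm thick and 1576 mm tall, are fixed to the +y face of the rails with their bottoms at z = 100 mm, spaced across the span with a 47 mm gap after the −x post and between neighbouring pickets, with 48 mm left before the +x post.


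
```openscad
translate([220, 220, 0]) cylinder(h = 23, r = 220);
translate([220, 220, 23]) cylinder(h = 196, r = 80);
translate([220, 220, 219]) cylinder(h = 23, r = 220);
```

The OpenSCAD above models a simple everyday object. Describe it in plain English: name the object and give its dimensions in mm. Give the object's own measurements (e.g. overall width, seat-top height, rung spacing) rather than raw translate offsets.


A spool: two coaxial disc flanges of radius 220 mm and thickness 23 mm, joined by a core cylinder of radius 80 mm and height 196 mm. The lower flange rests on z = 0 and the three cylinders share a vertical axis.


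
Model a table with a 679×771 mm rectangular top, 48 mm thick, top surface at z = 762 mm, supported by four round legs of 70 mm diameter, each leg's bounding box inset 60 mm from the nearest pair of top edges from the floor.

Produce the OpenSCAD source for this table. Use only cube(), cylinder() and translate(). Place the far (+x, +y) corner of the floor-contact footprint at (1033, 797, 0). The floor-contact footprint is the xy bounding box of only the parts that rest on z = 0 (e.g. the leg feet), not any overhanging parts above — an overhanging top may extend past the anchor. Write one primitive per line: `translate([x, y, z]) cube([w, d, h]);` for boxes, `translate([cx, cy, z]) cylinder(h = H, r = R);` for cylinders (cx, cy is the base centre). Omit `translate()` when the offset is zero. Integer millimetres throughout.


translate([414, 86, 714]) cube([679, 771, 48]);
translate([509, 181, 0]) cylinder(h = 714, r = 35);
translate([998, 181, 0]) cylinder(h = 714, r = 35);
translate([509, 762, 0]) cylinder(h = 714, r = 35);
translate([998, 762, 0]) cylinder(h = 714, r = 35);


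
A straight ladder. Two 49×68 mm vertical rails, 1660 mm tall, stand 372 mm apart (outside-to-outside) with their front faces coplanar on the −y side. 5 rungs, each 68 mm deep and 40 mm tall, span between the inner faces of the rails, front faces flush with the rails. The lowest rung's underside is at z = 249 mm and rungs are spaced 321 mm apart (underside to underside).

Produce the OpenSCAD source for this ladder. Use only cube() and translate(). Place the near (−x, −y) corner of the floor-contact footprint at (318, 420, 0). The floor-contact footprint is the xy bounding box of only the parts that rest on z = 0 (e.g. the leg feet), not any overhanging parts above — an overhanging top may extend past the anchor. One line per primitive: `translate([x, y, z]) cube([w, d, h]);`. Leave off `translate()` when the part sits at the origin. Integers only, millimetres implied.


translate([318, 420, 0]) cube([49, 68, 1660]);
translate([641, 420, 0]) cube([49, 68, 1660]);
translate([367, 420, 249]) cube([274, 68, 40]);
translate([367, 420, 570]) cube([274, 68, 40]);
translate([367, 420, 891]) cube([274, 68, 40]);
translate([367, 420, 1212]) cube([274, 68, 40]);
translate([367, 420, 1533]) cube([274, 68, 40]);
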